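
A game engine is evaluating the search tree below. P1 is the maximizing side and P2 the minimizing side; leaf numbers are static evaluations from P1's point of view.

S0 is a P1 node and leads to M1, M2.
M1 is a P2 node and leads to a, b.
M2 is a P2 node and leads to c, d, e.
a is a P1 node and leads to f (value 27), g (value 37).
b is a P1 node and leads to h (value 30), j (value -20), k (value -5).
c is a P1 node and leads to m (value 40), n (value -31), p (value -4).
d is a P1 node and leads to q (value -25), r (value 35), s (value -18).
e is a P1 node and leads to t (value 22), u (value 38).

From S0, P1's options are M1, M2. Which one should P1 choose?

M2

a (P1): max(27, 37) = 37
b (P1): max(30, -20, -5) = 30
M1 (P2): min(37, 30) = 30
c (P1): max(40, -31, -4) = 40
d (P1): max(-25, 35, -18) = 35
e (P1): max(22, 38) = 38
M2 (P2): min(40, 35, 38) = 35
S0 (P1): max(30, 35) = 35
P1 at S0 wants the highest of {M1=30, M2=35}, so chooses M2.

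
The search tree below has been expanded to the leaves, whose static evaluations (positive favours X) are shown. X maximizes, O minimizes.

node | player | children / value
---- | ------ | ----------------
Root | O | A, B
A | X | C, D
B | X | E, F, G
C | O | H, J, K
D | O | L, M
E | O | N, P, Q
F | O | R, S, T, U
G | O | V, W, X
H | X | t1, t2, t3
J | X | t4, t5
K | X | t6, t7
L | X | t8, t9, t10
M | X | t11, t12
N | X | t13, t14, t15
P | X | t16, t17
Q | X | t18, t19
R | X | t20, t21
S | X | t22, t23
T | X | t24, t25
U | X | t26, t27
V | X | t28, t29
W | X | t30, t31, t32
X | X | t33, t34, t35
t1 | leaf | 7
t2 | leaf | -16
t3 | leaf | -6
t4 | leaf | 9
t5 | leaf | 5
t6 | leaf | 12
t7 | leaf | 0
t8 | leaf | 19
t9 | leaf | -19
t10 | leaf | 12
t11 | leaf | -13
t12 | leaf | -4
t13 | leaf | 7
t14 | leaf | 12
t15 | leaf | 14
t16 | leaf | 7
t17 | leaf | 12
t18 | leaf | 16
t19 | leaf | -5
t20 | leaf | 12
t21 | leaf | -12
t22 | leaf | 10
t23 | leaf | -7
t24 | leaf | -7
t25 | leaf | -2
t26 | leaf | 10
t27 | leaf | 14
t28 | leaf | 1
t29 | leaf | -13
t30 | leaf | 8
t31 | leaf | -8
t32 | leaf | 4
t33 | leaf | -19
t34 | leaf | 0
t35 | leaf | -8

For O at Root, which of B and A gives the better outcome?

N (X): max(7, 12, 14) = 14
P (X): max(7, 12) = 12
Q (X): max(16, -5) = 16
E (O): min(14, 12, 16) = 12
R (X): max(12, -12) = 12
S (X): max(10, -7) = 10
T (X): max(-7, -2) = -2
U (X): max(10, 14) = 14
F (O): min(12, 10, -2, 14) = -2
V (X): max(1, -13) = 1
W (X): max(8, -8, 4) = 8
X (X): max(-19, 0, -8) = 0
G (O): min(1, 8, 0) = 0
B (X): max(12, -2, 0) = 12
H (X): max(7, -16, -6) = 7
J (X): max(9, 5) = 9
K (X): max(12, 0) = 12
C (O): min(7, 9, 12) = 7
L (X): max(19, -19, 12) = 19
M (X): max(-13, -4) = -4
D (O): min(19, -4) = -4
A (X): max(7, -4) = 7
O prefers the lower value; B=12, A=7. A is better since 7 < 12.

A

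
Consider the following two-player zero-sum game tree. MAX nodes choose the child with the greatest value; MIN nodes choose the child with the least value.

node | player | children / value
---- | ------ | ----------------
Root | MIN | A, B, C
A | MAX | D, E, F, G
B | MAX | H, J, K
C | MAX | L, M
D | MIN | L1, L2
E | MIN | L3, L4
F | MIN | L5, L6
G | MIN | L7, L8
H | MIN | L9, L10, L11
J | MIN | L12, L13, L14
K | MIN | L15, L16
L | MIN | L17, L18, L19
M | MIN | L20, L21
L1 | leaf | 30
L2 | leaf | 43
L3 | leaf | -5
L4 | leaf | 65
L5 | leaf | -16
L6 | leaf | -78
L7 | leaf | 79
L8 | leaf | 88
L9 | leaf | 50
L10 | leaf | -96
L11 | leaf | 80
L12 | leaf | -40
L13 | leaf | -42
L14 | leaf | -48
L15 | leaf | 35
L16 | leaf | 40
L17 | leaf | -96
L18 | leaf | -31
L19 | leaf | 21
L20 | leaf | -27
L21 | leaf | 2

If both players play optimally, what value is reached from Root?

D (MIN): min(30, 43) = 30
E (MIN): min(-5, 65) = -5
F (MIN): min(-16, -78) = -78
G (MIN): min(79, 88) = 79
A (MAX): max(30, -5, -78, 79) = 79
H (MIN): min(50, -96, 80) = -96
J (MIN): min(-40, -42, -48) = -48
K (MIN): min(35, 40) = 35
B (MAX): max(-96, -48, 35) = 35
L (MIN): min(-96, -31, 21) = -96
M (MIN): min(-27, 2) = -27
C (MAX): max(-96, -27) = -27
Root (MIN): min(79, 35, -27) = -27

-27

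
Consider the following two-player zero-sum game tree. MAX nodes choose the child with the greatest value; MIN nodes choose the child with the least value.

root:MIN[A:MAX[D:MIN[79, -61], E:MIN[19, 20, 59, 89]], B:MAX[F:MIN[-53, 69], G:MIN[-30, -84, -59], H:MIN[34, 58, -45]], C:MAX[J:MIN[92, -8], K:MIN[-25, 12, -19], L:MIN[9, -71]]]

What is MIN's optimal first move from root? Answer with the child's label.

B

D (MIN): min(79, -61) = -61
E (MIN): min(19, 20, 59, 89) = 19
A (MAX): max(-61, 19) = 19
F (MIN): min(-53, 69) = -53
G (MIN): min(-30, -84, -59) = -84
H (MIN): min(34, 58, -45) = -45
B (MAX): max(-53, -84, -45) = -45
J (MIN): min(92, -8) = -8
K (MIN): min(-25, 12, -19) = -25
L (MIN): min(9, -71) = -71
C (MAX): max(-8, -25, -71) = -8
root (MIN): min(19, -45, -8) = -45
MIN at root wants the lowest of {A=19, B=-45, C=-8}, so chooses B.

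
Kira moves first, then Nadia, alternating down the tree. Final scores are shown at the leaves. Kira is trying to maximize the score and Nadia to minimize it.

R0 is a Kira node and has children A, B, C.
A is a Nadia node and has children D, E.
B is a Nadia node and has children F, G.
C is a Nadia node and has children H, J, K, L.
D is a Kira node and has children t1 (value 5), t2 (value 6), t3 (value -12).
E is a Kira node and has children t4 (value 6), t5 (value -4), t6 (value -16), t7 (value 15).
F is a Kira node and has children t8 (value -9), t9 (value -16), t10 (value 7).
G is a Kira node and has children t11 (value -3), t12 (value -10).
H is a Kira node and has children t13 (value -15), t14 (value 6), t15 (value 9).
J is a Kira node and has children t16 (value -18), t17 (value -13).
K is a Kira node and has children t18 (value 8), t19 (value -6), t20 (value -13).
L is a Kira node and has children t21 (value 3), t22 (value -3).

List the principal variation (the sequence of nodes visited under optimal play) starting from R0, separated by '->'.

R0 -> A -> D -> t2

D (Kira): max(5, 6, -12) = 6
E (Kira): max(6, -4, -16, 15) = 15
A (Nadia): min(6, 15) = 6
F (Kira): max(-9, -16, 7) = 7
G (Kira): max(-3, -10) = -3
B (Nadia): min(7, -3) = -3
H (Kira): max(-15, 6, 9) = 9
J (Kira): max(-18, -13) = -13
K (Kira): max(8, -6, -13) = 8
L (Kira): max(3, -3) = 3
C (Nadia): min(9, -13, 8, 3) = -13
R0 (Kira): max(6, -3, -13) = 6
At R0, Kira picks A (highest: 6).
At A, Nadia picks D (lowest: 6).
At D, Kira picks t2 (highest: 6).
Terminal value 6.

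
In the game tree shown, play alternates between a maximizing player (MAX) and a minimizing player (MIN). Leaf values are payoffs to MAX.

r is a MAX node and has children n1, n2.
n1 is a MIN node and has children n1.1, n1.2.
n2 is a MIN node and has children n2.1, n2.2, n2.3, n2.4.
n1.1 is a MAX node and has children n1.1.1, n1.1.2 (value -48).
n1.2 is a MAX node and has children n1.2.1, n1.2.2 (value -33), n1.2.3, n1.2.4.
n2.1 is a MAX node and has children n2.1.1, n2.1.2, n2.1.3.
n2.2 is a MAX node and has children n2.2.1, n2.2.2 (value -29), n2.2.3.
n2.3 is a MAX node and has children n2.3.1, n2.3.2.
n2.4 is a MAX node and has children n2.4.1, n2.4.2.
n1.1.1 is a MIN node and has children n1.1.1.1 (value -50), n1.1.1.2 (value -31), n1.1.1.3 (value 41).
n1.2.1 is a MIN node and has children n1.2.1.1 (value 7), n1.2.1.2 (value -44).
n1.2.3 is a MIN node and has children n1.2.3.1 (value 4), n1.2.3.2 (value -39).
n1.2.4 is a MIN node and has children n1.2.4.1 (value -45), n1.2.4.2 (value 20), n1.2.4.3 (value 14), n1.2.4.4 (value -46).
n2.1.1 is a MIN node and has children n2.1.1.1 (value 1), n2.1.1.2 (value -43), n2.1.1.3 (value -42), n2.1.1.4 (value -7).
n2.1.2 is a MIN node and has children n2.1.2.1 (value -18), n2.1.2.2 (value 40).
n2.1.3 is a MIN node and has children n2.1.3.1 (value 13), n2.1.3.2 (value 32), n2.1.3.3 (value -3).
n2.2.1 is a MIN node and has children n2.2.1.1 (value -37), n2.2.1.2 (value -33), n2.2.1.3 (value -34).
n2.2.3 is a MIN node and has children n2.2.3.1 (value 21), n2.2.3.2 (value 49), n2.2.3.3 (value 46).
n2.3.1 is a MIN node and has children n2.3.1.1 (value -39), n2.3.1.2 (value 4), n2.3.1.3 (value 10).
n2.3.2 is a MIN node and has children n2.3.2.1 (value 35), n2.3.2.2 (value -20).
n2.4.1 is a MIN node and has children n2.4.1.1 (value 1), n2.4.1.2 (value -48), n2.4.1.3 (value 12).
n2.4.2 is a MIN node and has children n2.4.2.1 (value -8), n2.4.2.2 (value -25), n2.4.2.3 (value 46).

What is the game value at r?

-25

n1.1.1 (MIN): min(-50, -31, 41) = -50
n1.1 (MAX): max(-50, -48) = -48
n1.2.1 (MIN): min(7, -44) = -44
n1.2.3 (MIN): min(4, -39) = -39
n1.2.4 (MIN): min(-45, 20, 14, -46) = -46
n1.2 (MAX): max(-44, -33, -39, -46) = -33
n1 (MIN): min(-48, -33) = -48
n2.1.1 (MIN): min(1, -43, -42, -7) = -43
n2.1.2 (MIN): min(-18, 40) = -18
n2.1.3 (MIN): min(13, 32, -3) = -3
n2.1 (MAX): max(-43, -18, -3) = -3
n2.2.1 (MIN): min(-37, -33, -34) = -37
n2.2.3 (MIN): min(21, 49, 46) = 21
n2.2 (MAX): max(-37, -29, 21) = 21
n2.3.1 (MIN): min(-39, 4, 10) = -39
n2.3.2 (MIN): min(35, -20) = -20
n2.3 (MAX): max(-39, -20) = -20
n2.4.1 (MIN): min(1, -48, 12) = -48
n2.4.2 (MIN): min(-8, -25, 46) = -25
n2.4 (MAX): max(-48, -25) = -25
n2 (MIN): min(-3, 21, -20, -25) = -25
r (MAX): max(-48, -25) = -25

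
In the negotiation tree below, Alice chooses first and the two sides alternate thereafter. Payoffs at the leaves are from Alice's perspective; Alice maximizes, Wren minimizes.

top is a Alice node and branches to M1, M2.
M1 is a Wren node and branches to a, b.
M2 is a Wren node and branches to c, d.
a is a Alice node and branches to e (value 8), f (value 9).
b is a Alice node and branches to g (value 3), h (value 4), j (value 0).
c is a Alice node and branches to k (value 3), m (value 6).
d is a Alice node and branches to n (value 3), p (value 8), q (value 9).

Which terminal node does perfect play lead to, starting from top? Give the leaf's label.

m

a (Alice): max(8, 9) = 9
b (Alice): max(3, 4, 0) = 4
M1 (Wren): min(9, 4) = 4
c (Alice): max(3, 6) = 6
d (Alice): max(3, 8, 9) = 9
M2 (Wren): min(6, 9) = 6
top (Alice): max(4, 6) = 6
At top, Alice picks M2 (highest: 6).
At M2, Wren picks c (lowest: 6).
At c, Alice picks m (highest: 6).
Terminal value 6.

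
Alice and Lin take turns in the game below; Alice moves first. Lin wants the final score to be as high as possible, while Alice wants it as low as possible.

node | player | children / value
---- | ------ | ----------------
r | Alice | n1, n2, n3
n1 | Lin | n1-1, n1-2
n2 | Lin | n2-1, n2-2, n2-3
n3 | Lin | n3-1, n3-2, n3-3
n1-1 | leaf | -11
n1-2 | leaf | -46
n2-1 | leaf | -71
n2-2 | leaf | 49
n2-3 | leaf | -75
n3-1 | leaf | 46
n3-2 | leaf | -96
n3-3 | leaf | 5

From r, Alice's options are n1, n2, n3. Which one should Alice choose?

n1 (Lin): max(-11, -46) = -11
n2 (Lin): max(-71, 49, -75) = 49
n3 (Lin): max(46, -96, 5) = 46
r (Alice): min(-11, 49, 46) = -11
Alice at r wants the lowest of {n1=-11, n2=49, n3=46}, so chooses n1.

n1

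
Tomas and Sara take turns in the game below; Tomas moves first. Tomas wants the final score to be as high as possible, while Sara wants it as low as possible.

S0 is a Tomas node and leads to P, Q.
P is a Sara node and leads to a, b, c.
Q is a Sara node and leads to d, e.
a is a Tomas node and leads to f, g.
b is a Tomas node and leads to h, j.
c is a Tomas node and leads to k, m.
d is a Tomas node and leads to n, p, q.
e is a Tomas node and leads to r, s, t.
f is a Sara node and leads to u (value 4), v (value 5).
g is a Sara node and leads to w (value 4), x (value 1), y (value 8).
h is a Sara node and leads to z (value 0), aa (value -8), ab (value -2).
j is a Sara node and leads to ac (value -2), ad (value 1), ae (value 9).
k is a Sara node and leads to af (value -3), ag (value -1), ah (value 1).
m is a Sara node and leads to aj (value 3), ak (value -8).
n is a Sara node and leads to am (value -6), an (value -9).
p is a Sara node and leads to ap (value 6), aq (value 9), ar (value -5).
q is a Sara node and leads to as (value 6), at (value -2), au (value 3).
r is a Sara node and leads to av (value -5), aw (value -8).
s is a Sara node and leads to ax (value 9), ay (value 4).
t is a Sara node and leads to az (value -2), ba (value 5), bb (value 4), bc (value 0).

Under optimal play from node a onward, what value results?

4

f (Sara): min(4, 5) = 4
g (Sara): min(4, 1, 8) = 1
a (Tomas): max(4, 1) = 4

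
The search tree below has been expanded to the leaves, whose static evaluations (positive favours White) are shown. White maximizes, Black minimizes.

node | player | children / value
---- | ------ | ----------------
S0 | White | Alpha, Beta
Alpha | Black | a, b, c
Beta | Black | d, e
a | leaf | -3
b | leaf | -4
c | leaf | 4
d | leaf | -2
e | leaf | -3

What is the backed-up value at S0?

-3

Alpha (Black): min(-3, -4, 4) = -4
Beta (Black): min(-2, -3) = -3
S0 (White): max(-4, -3) = -3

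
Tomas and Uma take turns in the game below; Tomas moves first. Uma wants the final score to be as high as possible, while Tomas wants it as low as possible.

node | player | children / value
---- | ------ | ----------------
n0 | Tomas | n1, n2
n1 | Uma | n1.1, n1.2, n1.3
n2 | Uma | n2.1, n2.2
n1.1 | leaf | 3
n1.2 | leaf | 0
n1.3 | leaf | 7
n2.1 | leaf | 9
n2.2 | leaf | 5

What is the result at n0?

n1 (Uma): max(3, 0, 7) = 7
n2 (Uma): max(9, 5) = 9
n0 (Tomas): min(7, 9) = 7

7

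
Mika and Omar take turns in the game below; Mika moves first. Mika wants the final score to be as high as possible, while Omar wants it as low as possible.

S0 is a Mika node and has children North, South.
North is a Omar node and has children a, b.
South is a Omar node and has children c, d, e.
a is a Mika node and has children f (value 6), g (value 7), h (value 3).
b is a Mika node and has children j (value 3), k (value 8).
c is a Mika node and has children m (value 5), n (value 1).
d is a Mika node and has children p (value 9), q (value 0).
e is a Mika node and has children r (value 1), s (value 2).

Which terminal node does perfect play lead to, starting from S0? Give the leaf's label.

a (Mika): max(6, 7, 3) = 7
b (Mika): max(3, 8) = 8
North (Omar): min(7, 8) = 7
c (Mika): max(5, 1) = 5
d (Mika): max(9, 0) = 9
e (Mika): max(1, 2) = 2
South (Omar): min(5, 9, 2) = 2
S0 (Mika): max(7, 2) = 7
At S0, Mika picks North (highest: 7).
At North, Omar picks a (lowest: 7).
At a, Mika picks g (highest: 7).
Terminal value 7.

g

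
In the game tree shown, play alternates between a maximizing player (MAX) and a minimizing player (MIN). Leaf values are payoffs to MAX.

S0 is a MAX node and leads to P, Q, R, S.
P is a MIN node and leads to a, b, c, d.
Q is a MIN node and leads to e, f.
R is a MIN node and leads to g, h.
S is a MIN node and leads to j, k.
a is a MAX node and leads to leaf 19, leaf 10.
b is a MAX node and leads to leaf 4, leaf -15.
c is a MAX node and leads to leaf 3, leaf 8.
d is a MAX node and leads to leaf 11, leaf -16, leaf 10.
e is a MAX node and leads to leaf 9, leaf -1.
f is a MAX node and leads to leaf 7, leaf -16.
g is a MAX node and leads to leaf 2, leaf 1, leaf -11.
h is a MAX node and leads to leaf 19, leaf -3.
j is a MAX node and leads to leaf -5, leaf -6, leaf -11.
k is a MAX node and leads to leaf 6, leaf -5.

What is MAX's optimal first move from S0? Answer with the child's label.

Q

a (MAX): max(19, 10) = 19
b (MAX): max(4, -15) = 4
c (MAX): max(3, 8) = 8
d (MAX): max(11, -16, 10) = 11
P (MIN): min(19, 4, 8, 11) = 4
e (MAX): max(9, -1) = 9
f (MAX): max(7, -16) = 7
Q (MIN): min(9, 7) = 7
g (MAX): max(2, 1, -11) = 2
h (MAX): max(19, -3) = 19
R (MIN): min(2, 19) = 2
j (MAX): max(-5, -6, -11) = -5
k (MAX): max(6, -5) = 6
S (MIN): min(-5, 6) = -5
S0 (MAX): max(4, 7, 2, -5) = 7
MAX at S0 wants the highest of {P=4, Q=7, R=2, S=-5}, so chooses Q.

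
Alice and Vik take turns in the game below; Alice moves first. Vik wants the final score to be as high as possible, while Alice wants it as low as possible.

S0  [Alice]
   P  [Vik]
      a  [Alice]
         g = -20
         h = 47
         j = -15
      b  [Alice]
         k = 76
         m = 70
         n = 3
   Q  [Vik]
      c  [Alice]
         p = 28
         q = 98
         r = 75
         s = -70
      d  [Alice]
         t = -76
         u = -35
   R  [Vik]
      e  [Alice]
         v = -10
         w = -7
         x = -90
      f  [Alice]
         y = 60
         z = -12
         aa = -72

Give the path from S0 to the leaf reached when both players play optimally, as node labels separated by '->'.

a (Alice): min(-20, 47, -15) = -20
b (Alice): min(76, 70, 3) = 3
P (Vik): max(-20, 3) = 3
c (Alice): min(28, 98, 75, -70) = -70
d (Alice): min(-76, -35) = -76
Q (Vik): max(-70, -76) = -70
e (Alice): min(-10, -7, -90) = -90
f (Alice): min(60, -12, -72) = -72
R (Vik): max(-90, -72) = -72
S0 (Alice): min(3, -70, -72) = -72
At S0, Alice picks R (lowest: -72).
At R, Vik picks f (highest: -72).
At f, Alice picks aa (lowest: -72).
Terminal value -72.

S0 -> R -> f -> aa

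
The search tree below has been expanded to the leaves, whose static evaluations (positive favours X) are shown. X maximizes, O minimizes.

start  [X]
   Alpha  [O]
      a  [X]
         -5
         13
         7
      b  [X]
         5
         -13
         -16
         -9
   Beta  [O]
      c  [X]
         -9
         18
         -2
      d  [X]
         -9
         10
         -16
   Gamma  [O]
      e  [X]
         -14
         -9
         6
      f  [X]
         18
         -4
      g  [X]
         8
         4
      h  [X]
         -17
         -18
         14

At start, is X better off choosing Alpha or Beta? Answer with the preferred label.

a (X): max(-5, 13, 7) = 13
b (X): max(5, -13, -16, -9) = 5
Alpha (O): min(13, 5) = 5
c (X): max(-9, 18, -2) = 18
d (X): max(-9, 10, -16) = 10
Beta (O): min(18, 10) = 10
X prefers the higher value; Alpha=5, Beta=10. Beta is better since 10 > 5.

Beta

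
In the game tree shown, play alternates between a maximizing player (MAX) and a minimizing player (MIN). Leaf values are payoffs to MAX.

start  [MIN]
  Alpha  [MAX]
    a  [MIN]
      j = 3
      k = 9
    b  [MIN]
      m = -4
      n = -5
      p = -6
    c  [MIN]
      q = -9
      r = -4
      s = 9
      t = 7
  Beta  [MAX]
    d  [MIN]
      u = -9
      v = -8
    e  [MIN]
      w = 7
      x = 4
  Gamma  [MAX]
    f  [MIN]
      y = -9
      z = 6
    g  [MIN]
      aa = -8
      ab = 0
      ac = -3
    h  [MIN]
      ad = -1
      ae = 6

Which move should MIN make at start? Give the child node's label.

a (MIN): min(3, 9) = 3
b (MIN): min(-4, -5, -6) = -6
c (MIN): min(-9, -4, 9, 7) = -9
Alpha (MAX): max(3, -6, -9) = 3
d (MIN): min(-9, -8) = -9
e (MIN): min(7, 4) = 4
Beta (MAX): max(-9, 4) = 4
f (MIN): min(-9, 6) = -9
g (MIN): min(-8, 0, -3) = -8
h (MIN): min(-1, 6) = -1
Gamma (MAX): max(-9, -8, -1) = -1
start (MIN): min(3, 4, -1) = -1
MIN at start wants the lowest of {Alpha=3, Beta=4, Gamma=-1}, so chooses Gamma.

Gamma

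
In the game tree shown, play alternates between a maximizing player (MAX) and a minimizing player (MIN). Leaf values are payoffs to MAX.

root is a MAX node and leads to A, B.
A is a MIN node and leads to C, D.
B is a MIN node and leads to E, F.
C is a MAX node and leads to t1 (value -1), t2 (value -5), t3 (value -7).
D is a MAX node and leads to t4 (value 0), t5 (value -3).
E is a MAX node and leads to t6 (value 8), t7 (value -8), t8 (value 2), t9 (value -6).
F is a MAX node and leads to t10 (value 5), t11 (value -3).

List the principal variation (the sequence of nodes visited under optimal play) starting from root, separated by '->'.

root -> B -> F -> t10

C (MAX): max(-1, -5, -7) = -1
D (MAX): max(0, -3) = 0
A (MIN): min(-1, 0) = -1
E (MAX): max(8, -8, 2, -6) = 8
F (MAX): max(5, -3) = 5
B (MIN): min(8, 5) = 5
root (MAX): max(-1, 5) = 5
At root, MAX picks B (highest: 5).
At B, MIN picks F (lowest: 5).
At F, MAX picks t10 (highest: 5).
Terminal value 5.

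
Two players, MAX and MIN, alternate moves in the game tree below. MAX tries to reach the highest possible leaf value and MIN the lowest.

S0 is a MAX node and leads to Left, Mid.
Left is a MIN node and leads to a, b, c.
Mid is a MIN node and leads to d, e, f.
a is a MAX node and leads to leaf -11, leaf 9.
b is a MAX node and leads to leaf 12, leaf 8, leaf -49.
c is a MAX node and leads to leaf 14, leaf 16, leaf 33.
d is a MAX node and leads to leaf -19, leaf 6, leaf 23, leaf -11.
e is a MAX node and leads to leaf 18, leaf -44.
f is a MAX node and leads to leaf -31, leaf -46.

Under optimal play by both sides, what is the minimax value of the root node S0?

9

a (MAX): max(-11, 9) = 9
b (MAX): max(12, 8, -49) = 12
c (MAX): max(14, 16, 33) = 33
Left (MIN): min(9, 12, 33) = 9
d (MAX): max(-19, 6, 23, -11) = 23
e (MAX): max(18, -44) = 18
f (MAX): max(-31, -46) = -31
Mid (MIN): min(23, 18, -31) = -31
S0 (MAX): max(9, -31) = 9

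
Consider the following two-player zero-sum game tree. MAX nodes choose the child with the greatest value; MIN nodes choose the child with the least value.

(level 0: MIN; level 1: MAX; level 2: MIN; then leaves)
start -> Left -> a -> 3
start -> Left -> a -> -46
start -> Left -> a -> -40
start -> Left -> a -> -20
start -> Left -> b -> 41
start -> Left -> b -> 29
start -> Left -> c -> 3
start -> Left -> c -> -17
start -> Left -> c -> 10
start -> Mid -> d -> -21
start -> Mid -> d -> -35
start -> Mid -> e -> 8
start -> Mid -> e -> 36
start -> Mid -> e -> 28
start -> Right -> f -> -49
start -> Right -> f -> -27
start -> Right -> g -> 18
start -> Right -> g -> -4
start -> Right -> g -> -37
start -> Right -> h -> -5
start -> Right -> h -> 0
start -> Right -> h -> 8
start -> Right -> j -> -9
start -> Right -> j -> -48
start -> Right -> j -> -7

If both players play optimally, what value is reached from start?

-5

a (MIN): min(3, -46, -40, -20) = -46
b (MIN): min(41, 29) = 29
c (MIN): min(3, -17, 10) = -17
Left (MAX): max(-46, 29, -17) = 29
d (MIN): min(-21, -35) = -35
e (MIN): min(8, 36, 28) = 8
Mid (MAX): max(-35, 8) = 8
f (MIN): min(-49, -27) = -49
g (MIN): min(18, -4, -37) = -37
h (MIN): min(-5, 0, 8) = -5
j (MIN): min(-9, -48, -7) = -48
Right (MAX): max(-49, -37, -5, -48) = -5
start (MIN): min(29, 8, -5) = -5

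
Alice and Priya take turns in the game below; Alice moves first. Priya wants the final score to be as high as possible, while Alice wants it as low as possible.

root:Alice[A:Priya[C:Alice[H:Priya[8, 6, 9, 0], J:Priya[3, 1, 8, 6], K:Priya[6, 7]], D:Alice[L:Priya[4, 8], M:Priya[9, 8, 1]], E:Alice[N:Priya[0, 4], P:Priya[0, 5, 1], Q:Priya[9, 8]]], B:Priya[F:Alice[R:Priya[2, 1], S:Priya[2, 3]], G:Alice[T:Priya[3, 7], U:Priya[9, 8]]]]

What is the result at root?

7

H (Priya): max(8, 6, 9, 0) = 9
J (Priya): max(3, 1, 8, 6) = 8
K (Priya): max(6, 7) = 7
C (Alice): min(9, 8, 7) = 7
L (Priya): max(4, 8) = 8
M (Priya): max(9, 8, 1) = 9
D (Alice): min(8, 9) = 8
N (Priya): max(0, 4) = 4
P (Priya): max(0, 5, 1) = 5
Q (Priya): max(9, 8) = 9
E (Alice): min(4, 5, 9) = 4
A (Priya): max(7, 8, 4) = 8
R (Priya): max(2, 1) = 2
S (Priya): max(2, 3) = 3
F (Alice): min(2, 3) = 2
T (Priya): max(3, 7) = 7
U (Priya): max(9, 8) = 9
G (Alice): min(7, 9) = 7
B (Priya): max(2, 7) = 7
root (Alice): min(8, 7) = 7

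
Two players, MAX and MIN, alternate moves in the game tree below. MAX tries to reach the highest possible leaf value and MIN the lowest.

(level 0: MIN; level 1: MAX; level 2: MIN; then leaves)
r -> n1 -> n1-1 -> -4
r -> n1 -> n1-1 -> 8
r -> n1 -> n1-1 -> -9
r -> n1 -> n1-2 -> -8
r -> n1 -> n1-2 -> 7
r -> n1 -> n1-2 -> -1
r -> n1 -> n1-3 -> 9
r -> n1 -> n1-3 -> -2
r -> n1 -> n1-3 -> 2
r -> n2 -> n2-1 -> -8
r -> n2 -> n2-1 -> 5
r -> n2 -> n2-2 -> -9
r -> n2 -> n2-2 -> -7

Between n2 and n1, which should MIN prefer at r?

n2

n2-1 (MIN): min(-8, 5) = -8
n2-2 (MIN): min(-9, -7) = -9
n2 (MAX): max(-8, -9) = -8
n1-1 (MIN): min(-4, 8, -9) = -9
n1-2 (MIN): min(-8, 7, -1) = -8
n1-3 (MIN): min(9, -2, 2) = -2
n1 (MAX): max(-9, -8, -2) = -2
MIN prefers the lower value; n2=-8, n1=-2. n2 is better since -8 < -2.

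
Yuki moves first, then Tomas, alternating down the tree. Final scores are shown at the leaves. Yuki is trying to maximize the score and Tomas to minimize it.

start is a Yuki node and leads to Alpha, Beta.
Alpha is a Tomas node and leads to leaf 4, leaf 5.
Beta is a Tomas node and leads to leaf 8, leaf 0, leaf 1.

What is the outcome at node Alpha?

Alpha (Tomas): min(4, 5) = 4

4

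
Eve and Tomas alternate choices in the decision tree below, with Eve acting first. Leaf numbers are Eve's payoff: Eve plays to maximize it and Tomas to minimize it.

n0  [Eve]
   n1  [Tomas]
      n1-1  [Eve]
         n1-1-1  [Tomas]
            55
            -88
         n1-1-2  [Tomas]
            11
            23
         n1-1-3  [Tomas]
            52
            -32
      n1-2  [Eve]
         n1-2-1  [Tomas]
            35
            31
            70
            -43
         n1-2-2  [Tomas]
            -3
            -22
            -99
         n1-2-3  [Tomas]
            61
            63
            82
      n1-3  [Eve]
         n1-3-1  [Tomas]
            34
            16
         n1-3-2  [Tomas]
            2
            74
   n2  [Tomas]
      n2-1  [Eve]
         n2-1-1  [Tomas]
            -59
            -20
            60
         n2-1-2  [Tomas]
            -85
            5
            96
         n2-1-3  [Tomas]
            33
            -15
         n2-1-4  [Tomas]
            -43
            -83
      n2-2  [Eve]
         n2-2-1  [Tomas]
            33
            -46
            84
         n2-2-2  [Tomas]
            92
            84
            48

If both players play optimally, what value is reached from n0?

n1-1-1 (Tomas): min(55, -88) = -88
n1-1-2 (Tomas): min(11, 23) = 11
n1-1-3 (Tomas): min(52, -32) = -32
n1-1 (Eve): max(-88, 11, -32) = 11
n1-2-1 (Tomas): min(35, 31, 70, -43) = -43
n1-2-2 (Tomas): min(-3, -22, -99) = -99
n1-2-3 (Tomas): min(61, 63, 82) = 61
n1-2 (Eve): max(-43, -99, 61) = 61
n1-3-1 (Tomas): min(34, 16) = 16
n1-3-2 (Tomas): min(2, 74) = 2
n1-3 (Eve): max(16, 2) = 16
n1 (Tomas): min(11, 61, 16) = 11
n2-1-1 (Tomas): min(-59, -20, 60) = -59
n2-1-2 (Tomas): min(-85, 5, 96) = -85
n2-1-3 (Tomas): min(33, -15) = -15
n2-1-4 (Tomas): min(-43, -83) = -83
n2-1 (Eve): max(-59, -85, -15, -83) = -15
n2-2-1 (Tomas): min(33, -46, 84) = -46
n2-2-2 (Tomas): min(92, 84, 48) = 48
n2-2 (Eve): max(-46, 48) = 48
n2 (Tomas): min(-15, 48) = -15
n0 (Eve): max(11, -15) = 11

11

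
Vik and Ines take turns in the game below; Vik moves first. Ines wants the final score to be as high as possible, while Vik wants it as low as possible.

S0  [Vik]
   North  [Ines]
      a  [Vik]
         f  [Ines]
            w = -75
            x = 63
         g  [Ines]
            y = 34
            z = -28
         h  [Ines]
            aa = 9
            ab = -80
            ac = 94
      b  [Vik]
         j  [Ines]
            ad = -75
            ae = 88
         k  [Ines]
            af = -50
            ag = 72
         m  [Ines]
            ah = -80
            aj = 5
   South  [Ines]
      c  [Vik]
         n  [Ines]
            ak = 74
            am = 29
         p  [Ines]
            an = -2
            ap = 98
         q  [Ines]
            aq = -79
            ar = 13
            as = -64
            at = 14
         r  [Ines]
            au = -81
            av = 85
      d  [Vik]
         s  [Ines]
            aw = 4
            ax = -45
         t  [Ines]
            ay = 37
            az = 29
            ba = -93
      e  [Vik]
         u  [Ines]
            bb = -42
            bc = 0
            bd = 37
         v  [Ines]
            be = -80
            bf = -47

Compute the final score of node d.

4

s (Ines): max(4, -45) = 4
t (Ines): max(37, 29, -93) = 37
d (Vik): min(4, 37) = 4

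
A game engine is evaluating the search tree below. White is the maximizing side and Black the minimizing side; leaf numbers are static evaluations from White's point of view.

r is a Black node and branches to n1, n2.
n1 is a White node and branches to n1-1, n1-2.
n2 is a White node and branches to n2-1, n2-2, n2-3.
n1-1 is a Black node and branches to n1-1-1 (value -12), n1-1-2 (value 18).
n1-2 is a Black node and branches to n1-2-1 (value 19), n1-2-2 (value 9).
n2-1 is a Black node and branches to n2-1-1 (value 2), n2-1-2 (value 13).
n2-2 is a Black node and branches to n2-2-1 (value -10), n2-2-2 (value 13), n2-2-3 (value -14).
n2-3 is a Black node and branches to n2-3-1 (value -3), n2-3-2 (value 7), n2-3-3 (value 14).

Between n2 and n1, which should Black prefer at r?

n2

n2-1 (Black): min(2, 13) = 2
n2-2 (Black): min(-10, 13, -14) = -14
n2-3 (Black): min(-3, 7, 14) = -3
n2 (White): max(2, -14, -3) = 2
n1-1 (Black): min(-12, 18) = -12
n1-2 (Black): min(19, 9) = 9
n1 (White): max(-12, 9) = 9
Black prefers the lower value; n2=2, n1=9. n2 is better since 2 < 9.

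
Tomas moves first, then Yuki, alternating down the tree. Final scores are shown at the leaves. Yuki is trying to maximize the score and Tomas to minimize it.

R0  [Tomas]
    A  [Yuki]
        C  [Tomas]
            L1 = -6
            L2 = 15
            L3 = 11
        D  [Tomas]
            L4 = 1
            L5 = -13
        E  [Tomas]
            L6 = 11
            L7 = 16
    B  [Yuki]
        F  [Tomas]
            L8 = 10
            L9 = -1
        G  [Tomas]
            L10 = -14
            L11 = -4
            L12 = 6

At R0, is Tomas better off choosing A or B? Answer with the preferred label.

B

C (Tomas): min(-6, 15, 11) = -6
D (Tomas): min(1, -13) = -13
E (Tomas): min(11, 16) = 11
A (Yuki): max(-6, -13, 11) = 11
F (Tomas): min(10, -1) = -1
G (Tomas): min(-14, -4, 6) = -14
B (Yuki): max(-1, -14) = -1
Tomas prefers the lower value; A=11, B=-1. B is better since -1 < 11.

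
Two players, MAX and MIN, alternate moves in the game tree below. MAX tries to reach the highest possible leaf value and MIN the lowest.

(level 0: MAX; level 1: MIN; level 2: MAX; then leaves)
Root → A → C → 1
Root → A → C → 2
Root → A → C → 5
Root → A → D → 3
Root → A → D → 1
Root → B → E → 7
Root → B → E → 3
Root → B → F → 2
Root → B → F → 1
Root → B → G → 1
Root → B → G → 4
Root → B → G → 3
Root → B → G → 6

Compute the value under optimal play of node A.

3

C (MAX): max(1, 2, 5) = 5
D (MAX): max(3, 1) = 3
A (MIN): min(5, 3) = 3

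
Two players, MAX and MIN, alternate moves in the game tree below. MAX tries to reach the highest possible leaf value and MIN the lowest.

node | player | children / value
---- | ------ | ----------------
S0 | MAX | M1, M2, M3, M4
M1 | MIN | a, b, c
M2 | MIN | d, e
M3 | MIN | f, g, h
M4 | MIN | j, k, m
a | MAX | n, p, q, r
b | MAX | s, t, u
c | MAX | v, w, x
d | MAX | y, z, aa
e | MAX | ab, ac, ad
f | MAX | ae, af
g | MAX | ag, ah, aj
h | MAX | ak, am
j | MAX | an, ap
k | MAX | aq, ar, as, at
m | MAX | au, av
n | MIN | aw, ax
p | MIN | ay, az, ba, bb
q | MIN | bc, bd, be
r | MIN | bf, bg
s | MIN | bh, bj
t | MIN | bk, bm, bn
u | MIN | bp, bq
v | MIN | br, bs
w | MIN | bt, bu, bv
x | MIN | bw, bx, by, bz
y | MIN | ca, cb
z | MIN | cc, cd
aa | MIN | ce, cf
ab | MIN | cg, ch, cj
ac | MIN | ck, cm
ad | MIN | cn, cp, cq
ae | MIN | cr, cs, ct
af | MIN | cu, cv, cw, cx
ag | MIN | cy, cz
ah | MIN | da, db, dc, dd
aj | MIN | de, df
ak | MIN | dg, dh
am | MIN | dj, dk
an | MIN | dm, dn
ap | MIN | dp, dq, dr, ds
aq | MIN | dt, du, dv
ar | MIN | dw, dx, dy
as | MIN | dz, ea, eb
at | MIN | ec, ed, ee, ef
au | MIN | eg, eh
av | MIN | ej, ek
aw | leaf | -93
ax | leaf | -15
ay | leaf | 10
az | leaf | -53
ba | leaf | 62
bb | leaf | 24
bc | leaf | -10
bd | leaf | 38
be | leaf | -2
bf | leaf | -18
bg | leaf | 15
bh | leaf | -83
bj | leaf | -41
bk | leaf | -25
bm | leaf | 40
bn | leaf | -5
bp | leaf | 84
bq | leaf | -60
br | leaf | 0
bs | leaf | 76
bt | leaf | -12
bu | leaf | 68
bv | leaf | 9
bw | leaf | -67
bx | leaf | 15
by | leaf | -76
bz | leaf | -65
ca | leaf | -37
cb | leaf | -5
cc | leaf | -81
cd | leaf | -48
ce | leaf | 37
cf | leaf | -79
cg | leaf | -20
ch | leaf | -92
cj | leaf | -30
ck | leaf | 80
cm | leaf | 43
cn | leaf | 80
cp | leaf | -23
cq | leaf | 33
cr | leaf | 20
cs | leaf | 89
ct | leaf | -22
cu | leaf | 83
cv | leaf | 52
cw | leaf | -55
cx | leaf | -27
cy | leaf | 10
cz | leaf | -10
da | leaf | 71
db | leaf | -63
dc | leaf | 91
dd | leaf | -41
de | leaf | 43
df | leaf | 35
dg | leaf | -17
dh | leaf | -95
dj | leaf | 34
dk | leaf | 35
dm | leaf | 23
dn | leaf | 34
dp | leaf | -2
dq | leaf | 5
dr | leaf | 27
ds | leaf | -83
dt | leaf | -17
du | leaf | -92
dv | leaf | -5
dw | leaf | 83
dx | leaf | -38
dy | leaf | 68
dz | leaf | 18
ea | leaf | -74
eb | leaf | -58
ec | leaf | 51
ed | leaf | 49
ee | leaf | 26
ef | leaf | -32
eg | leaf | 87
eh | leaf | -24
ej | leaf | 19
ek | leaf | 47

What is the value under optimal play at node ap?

-83

ap (MIN): min(-2, 5, 27, -83) = -83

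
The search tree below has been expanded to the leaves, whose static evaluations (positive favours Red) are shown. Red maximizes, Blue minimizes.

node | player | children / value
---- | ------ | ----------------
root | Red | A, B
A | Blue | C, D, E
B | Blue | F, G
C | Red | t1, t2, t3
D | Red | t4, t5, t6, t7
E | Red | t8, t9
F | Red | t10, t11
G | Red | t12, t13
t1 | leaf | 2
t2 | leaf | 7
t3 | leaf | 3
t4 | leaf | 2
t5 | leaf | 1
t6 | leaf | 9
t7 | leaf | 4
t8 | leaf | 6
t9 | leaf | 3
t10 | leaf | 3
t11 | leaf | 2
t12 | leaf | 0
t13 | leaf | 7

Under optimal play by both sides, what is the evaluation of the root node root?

6

C (Red): max(2, 7, 3) = 7
D (Red): max(2, 1, 9, 4) = 9
E (Red): max(6, 3) = 6
A (Blue): min(7, 9, 6) = 6
F (Red): max(3, 2) = 3
G (Red): max(0, 7) = 7
B (Blue): min(3, 7) = 3
root (Red): max(6, 3) = 6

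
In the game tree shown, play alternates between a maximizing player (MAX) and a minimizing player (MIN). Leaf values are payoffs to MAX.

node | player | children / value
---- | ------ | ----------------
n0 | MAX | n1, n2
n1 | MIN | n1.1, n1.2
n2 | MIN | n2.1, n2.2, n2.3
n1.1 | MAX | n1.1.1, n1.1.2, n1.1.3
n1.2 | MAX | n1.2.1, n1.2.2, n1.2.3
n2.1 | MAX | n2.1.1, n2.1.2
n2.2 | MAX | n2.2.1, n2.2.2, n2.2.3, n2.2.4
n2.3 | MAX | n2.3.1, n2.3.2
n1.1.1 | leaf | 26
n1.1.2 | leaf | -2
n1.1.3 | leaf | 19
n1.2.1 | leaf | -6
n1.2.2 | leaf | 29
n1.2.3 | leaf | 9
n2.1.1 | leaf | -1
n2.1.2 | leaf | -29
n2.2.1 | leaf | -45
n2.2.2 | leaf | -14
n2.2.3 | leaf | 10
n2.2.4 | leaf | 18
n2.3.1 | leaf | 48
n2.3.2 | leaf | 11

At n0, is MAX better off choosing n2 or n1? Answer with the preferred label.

n2.1 (MAX): max(-1, -29) = -1
n2.2 (MAX): max(-45, -14, 10, 18) = 18
n2.3 (MAX): max(48, 11) = 48
n2 (MIN): min(-1, 18, 48) = -1
n1.1 (MAX): max(26, -2, 19) = 26
n1.2 (MAX): max(-6, 29, 9) = 29
n1 (MIN): min(26, 29) = 26
MAX prefers the higher value; n2=-1, n1=26. n1 is better since 26 > -1.

n1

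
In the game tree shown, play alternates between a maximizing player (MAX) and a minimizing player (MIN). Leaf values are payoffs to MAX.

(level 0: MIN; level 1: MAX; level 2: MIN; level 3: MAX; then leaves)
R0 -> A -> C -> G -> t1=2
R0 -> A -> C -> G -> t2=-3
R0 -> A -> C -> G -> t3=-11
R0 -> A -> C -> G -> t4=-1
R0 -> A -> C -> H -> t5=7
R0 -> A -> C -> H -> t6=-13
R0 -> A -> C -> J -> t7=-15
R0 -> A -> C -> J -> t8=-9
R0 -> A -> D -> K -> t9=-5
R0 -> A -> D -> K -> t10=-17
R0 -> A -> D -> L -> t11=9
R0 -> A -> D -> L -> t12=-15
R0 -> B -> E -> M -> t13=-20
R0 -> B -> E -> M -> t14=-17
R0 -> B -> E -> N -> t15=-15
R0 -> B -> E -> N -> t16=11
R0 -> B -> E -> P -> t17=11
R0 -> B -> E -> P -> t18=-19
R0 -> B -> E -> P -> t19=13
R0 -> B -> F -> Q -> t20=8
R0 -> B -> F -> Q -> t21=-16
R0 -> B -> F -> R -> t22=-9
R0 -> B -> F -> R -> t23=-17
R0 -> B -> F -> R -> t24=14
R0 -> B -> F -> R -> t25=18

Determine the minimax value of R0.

G (MAX): max(2, -3, -11, -1) = 2
H (MAX): max(7, -13) = 7
J (MAX): max(-15, -9) = -9
C (MIN): min(2, 7, -9) = -9
K (MAX): max(-5, -17) = -5
L (MAX): max(9, -15) = 9
D (MIN): min(-5, 9) = -5
A (MAX): max(-9, -5) = -5
M (MAX): max(-20, -17) = -17
N (MAX): max(-15, 11) = 11
P (MAX): max(11, -19, 13) = 13
E (MIN): min(-17, 11, 13) = -17
Q (MAX): max(8, -16) = 8
R (MAX): max(-9, -17, 14, 18) = 18
F (MIN): min(8, 18) = 8
B (MAX): max(-17, 8) = 8
R0 (MIN): min(-5, 8) = -5

-5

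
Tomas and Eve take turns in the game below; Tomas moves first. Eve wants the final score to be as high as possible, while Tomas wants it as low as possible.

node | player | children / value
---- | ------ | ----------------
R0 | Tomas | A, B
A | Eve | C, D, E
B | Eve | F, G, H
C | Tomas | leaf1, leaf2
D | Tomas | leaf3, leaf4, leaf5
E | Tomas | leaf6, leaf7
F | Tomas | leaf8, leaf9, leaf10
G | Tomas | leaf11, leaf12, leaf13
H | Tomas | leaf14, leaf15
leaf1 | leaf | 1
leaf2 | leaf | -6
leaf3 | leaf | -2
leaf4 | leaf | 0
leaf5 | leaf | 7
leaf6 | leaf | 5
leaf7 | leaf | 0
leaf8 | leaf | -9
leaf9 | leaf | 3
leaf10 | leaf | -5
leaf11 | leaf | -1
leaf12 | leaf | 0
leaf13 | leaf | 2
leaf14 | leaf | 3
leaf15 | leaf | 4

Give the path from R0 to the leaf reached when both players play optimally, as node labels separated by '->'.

C (Tomas): min(1, -6) = -6
D (Tomas): min(-2, 0, 7) = -2
E (Tomas): min(5, 0) = 0
A (Eve): max(-6, -2, 0) = 0
F (Tomas): min(-9, 3, -5) = -9
G (Tomas): min(-1, 0, 2) = -1
H (Tomas): min(3, 4) = 3
B (Eve): max(-9, -1, 3) = 3
R0 (Tomas): min(0, 3) = 0
At R0, Tomas picks A (lowest: 0).
At A, Eve picks E (highest: 0).
At E, Tomas picks leaf7 (lowest: 0).
Terminal value 0.

R0 -> A -> E -> leaf7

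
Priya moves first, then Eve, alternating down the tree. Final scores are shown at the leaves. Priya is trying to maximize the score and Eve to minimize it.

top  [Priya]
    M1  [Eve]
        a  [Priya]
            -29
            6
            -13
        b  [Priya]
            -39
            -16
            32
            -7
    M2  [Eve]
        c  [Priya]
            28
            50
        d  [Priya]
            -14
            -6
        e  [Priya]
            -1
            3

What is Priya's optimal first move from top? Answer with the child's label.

M1

a (Priya): max(-29, 6, -13) = 6
b (Priya): max(-39, -16, 32, -7) = 32
M1 (Eve): min(6, 32) = 6
c (Priya): max(28, 50) = 50
d (Priya): max(-14, -6) = -6
e (Priya): max(-1, 3) = 3
M2 (Eve): min(50, -6, 3) = -6
top (Priya): max(6, -6) = 6
Priya at top wants the highest of {M1=6, M2=-6}, so chooses M1.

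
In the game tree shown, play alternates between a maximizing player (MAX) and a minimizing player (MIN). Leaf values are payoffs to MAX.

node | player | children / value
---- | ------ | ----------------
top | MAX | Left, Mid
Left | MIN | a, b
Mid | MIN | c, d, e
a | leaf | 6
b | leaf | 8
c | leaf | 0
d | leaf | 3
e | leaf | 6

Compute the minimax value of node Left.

6

Left (MIN): min(6, 8) = 6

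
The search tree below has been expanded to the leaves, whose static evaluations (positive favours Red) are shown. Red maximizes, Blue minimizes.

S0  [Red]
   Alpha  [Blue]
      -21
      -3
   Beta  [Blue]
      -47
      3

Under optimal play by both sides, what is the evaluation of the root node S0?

Alpha (Blue): min(-21, -3) = -21
Beta (Blue): min(-47, 3) = -47
S0 (Red): max(-21, -47) = -21

-21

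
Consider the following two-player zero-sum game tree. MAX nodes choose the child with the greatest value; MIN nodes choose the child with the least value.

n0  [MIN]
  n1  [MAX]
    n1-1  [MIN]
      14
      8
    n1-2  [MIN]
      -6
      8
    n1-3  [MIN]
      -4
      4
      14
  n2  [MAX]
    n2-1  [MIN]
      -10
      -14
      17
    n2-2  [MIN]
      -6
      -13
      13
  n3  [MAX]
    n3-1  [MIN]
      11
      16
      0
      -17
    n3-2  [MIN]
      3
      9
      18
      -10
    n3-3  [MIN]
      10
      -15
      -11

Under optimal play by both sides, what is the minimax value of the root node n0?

-13

n1-1 (MIN): min(14, 8) = 8
n1-2 (MIN): min(-6, 8) = -6
n1-3 (MIN): min(-4, 4, 14) = -4
n1 (MAX): max(8, -6, -4) = 8
n2-1 (MIN): min(-10, -14, 17) = -14
n2-2 (MIN): min(-6, -13, 13) = -13
n2 (MAX): max(-14, -13) = -13
n3-1 (MIN): min(11, 16, 0, -17) = -17
n3-2 (MIN): min(3, 9, 18, -10) = -10
n3-3 (MIN): min(10, -15, -11) = -15
n3 (MAX): max(-17, -10, -15) = -10
n0 (MIN): min(8, -13, -10) = -13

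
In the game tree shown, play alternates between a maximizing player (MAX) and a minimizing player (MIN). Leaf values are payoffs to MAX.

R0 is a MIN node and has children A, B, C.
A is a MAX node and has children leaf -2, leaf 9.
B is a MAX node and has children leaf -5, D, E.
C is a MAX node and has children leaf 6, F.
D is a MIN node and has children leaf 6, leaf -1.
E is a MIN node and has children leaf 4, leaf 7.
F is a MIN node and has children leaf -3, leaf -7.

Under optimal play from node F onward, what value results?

-7

F (MIN): min(-3, -7) = -7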